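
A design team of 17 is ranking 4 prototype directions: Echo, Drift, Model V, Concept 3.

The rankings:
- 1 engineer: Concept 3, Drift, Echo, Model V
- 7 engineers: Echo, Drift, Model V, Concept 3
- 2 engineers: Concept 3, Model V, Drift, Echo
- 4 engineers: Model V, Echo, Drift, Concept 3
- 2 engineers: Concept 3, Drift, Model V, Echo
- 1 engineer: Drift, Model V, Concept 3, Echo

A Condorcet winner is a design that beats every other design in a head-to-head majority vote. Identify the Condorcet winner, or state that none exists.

Check each pair by majority over 17 ballots:
Echo vs Drift: 11 to 6, Echo.
Echo vs Model V: Echo is ranked higher on 1+7 = 8 ballots, Model V on 9. Model V wins 9–8.
Echo vs Concept 3: 11 to 6, Echo.
Drift vs Model V: 1+7+2+1 = 11 for Drift, 6 for Model V — Drift by 11–6.
Drift vs Concept 3: Drift preferred on 7+4+1 = 12 ballots; Drift wins 12–5.
Model V vs Concept 3: Model V is ranked higher on 7+4+1 = 12 ballots, Concept 3 on 5. Model V wins 12–5.
Every design loses at least once (Echo loses to Model V; Drift loses to Echo; Model V loses to Drift; Concept 3 loses to Echo). The majority relation contains the cycle Echo → Drift → Model V → Echo, so there is no Condorcet winner.

none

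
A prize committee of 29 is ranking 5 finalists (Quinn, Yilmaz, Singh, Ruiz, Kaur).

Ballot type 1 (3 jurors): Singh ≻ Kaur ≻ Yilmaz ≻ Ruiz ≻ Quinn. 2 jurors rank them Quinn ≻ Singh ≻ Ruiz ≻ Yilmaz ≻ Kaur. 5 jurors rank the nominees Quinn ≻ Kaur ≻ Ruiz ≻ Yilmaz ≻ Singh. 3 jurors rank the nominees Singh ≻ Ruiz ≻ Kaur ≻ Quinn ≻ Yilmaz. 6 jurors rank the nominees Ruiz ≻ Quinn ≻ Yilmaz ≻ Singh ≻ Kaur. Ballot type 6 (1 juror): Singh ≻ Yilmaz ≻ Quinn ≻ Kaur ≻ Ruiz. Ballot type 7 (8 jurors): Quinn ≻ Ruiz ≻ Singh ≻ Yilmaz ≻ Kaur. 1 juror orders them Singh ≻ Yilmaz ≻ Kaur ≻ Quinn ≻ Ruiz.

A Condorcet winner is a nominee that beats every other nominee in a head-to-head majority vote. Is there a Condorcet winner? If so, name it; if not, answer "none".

Head-to-head results (29 jurors):
Quinn vs Yilmaz: Quinn is ranked higher on 2+5+3+6+8 = 24 ballots, Yilmaz on 5. Quinn wins 24–5.
Quinn vs Singh: 2+5+6+8 = 21 for Quinn, 8 for Singh — Quinn by 21–8.
Quinn vs Ruiz: Quinn is ranked higher on 2+5+1+8+1 = 17 ballots, Ruiz on 12. Quinn wins 17–12.
Quinn vs Kaur: 22 to 7, Quinn.
Yilmaz vs Singh: Yilmaz is ranked higher on 5+6 = 11 ballots, Singh on 18. Singh wins 18–11.
Yilmaz vs Ruiz: 3+1+1 = 5 for Yilmaz, 24 for Ruiz — Ruiz by 24–5.
Yilmaz vs Kaur: Yilmaz preferred on 2+6+1+8+1 = 18 ballots; Yilmaz wins 18–11.
Singh vs Ruiz: Singh preferred on 3+2+3+1+1 = 10 ballots; Ruiz wins 19–10.
Singh vs Kaur: 24 for Singh, 5 for Kaur — Singh by 24–5.
Ruiz vs Kaur: Ruiz is ranked higher on 2+3+6+8 = 19 ballots, Kaur on 10. Ruiz wins 19–10.
Quinn beats each of Yilmaz, Singh, Ruiz, Kaur — Quinn is the Condorcet winner.

Quinn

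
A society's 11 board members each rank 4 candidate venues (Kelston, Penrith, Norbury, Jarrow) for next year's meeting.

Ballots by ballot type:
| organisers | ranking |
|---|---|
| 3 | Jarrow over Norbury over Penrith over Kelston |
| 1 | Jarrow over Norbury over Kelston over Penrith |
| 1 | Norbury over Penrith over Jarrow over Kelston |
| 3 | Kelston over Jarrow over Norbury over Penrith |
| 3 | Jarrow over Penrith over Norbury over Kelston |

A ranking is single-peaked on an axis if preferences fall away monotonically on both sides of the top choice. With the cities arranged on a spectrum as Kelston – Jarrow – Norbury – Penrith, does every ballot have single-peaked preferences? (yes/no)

no

Axis positions: Kelston=1, Jarrow=2, Norbury=3, Penrith=4.
Ballot type 1 (peak Jarrow at position 2): ranking walks positions 2-3-4-1, expanding outward from the peak — single-peaked.
Ballot type 2 (peak Jarrow at position 2): ranking walks positions 2-3-1-4, expanding outward from the peak — single-peaked.
Ballot type 3 (peak Norbury at position 3): ranking walks positions 3-4-2-1, expanding outward from the peak — single-peaked.
Ballot type 4 (peak Kelston at position 1): ranking walks positions 1-2-3-4, expanding outward from the peak — single-peaked.
Ballot type 5: ranking walks positions 2-4-3-1; Penrith is ranked above Norbury even though Norbury lies between Penrith and the peak Jarrow on the axis — preferences dip and rise again. Not single-peaked.
Ballot type 5 violates single-peakedness, so the profile is not single-peaked on this axis.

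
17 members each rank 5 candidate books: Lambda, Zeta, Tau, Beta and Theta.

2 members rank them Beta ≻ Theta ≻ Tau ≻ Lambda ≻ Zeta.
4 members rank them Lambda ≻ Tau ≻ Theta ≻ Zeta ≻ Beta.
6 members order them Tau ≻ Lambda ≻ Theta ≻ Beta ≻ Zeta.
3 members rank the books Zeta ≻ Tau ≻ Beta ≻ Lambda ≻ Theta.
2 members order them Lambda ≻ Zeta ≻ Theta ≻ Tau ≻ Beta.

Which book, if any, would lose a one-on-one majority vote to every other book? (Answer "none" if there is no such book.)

Beta

Pairwise majorities:
Lambda–Zeta: Lambda 14–3.
Lambda vs Tau: Lambda is ranked higher on 4+2 = 6 ballots, Tau on 11. Tau wins 11–6.
Lambda vs Beta: 12 to 5, Lambda.
Lambda vs Theta: Lambda preferred on 4+6+3+2 = 15 ballots; Lambda wins 15–2.
Zeta vs Tau: Zeta is ranked higher on 3+2 = 5 ballots, Tau on 12. Tau wins 12–5.
Zeta vs Beta: Zeta, 9–8.
Zeta vs Theta: Zeta preferred on 3+2 = 5 ballots; Theta wins 12–5.
Tau vs Beta: 4+6+3+2 = 15 for Tau, 2 for Beta — Tau by 15–2.
Tau vs Theta: Tau, 13–4.
Beta vs Theta: 5 to 12, Theta.
Only Beta has no wins; Beta is the Condorcet loser.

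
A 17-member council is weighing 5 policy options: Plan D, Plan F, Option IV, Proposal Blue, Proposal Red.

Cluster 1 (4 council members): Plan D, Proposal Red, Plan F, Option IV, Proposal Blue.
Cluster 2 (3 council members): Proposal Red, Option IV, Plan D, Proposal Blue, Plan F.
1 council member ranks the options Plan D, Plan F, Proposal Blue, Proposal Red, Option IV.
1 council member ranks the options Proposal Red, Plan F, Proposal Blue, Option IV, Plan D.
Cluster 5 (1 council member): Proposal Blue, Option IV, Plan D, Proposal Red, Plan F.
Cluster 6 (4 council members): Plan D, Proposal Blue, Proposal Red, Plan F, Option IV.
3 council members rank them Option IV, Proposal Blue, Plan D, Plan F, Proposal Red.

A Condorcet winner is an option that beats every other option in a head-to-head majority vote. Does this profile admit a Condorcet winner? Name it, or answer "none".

Pairwise majorities:
Plan D vs Plan F: Plan D is ranked higher on 4+3+1+1+4+3 = 16 ballots, Plan F on 1. Plan D wins 16–1.
Plan D vs Option IV: 9 to 8, Plan D.
Plan D vs Proposal Blue: Plan D preferred on 4+3+1+4 = 12 ballots; Plan D wins 12–5.
Plan D vs Proposal Red: Plan D preferred on 4+1+1+4+3 = 13 ballots; Plan D wins 13–4.
Plan F vs Option IV: 10 to 7, Plan F.
Plan F vs Proposal Blue: 6 to 11, Proposal Blue.
Plan F vs Proposal Red: 1+3 = 4 for Plan F, 13 for Proposal Red — Proposal Red by 13–4.
Option IV vs Proposal Blue: 10 to 7, Option IV.
Option IV vs Proposal Red: Option IV is ranked higher on 1+3 = 4 ballots, Proposal Red on 13. Proposal Red wins 13–4.
Proposal Blue vs Proposal Red: 9 to 8, Proposal Blue.
Plan D wins every pairwise contest, so Plan D is the Condorcet winner.

Plan D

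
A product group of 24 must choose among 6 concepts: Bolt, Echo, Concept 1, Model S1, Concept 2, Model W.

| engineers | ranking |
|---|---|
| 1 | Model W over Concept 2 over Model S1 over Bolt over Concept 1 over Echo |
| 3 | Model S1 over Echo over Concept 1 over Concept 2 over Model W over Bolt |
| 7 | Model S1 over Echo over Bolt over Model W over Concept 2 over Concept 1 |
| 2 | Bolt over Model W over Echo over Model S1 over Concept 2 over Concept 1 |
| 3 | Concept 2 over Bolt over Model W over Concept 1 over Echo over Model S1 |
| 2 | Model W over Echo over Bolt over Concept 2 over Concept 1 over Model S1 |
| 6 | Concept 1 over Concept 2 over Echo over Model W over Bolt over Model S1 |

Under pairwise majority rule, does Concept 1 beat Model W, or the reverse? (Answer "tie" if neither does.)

Ballots ranking Concept 1 above Model W: 3 + 6 = 9.
Ballots ranking Model W above Concept 1: 24 − 9 = 15.
Model W wins the head-to-head 15–9.

Model W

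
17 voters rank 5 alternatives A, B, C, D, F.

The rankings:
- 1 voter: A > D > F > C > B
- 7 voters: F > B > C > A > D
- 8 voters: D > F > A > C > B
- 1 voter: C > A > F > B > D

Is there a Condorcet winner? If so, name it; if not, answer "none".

none

Pairwise majorities:
A vs B: A is ranked higher on 1+8+1 = 10 ballots, B on 7. A wins 10–7.
A vs C: 9 to 8, A.
A vs D: A is ranked higher on 1+7+1 = 9 ballots, D on 8. A wins 9–8.
A vs F: A is ranked higher on 1+1 = 2 ballots, F on 15. F wins 15–2.
B vs C: 7 to 10, C.
B vs D: 7+1 = 8 for B, 9 for D — D by 9–8.
B–F: F 17–0.
C vs D: 7+1 = 8 for C, 9 for D — D by 9–8.
C vs F: C preferred on 1 ballot; F wins 16–1.
D vs F: 1+8 = 9 for D, 8 for F — D by 9–8.
Each alternative drops at least one matchup (A loses to F; B loses to A; C loses to A; D loses to A; F loses to D); the cycle A beats D beats F beats A rules out a Condorcet winner.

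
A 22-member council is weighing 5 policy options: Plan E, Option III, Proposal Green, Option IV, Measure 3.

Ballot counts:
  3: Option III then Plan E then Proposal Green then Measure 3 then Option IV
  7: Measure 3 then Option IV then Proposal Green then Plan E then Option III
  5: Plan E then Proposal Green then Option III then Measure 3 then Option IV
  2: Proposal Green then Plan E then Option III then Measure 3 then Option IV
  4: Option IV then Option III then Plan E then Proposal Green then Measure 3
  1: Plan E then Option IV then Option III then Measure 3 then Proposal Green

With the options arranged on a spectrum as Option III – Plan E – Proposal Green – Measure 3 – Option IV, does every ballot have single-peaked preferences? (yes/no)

no

Axis positions: Option III=1, Plan E=2, Proposal Green=3, Measure 3=4, Option IV=5.
Cluster 1 (peak Option III at position 1): ranking walks positions 1-2-3-4-5, expanding outward from the peak — single-peaked.
Cluster 2 (peak Measure 3 at position 4): ranking walks positions 4-5-3-2-1, expanding outward from the peak — single-peaked.
Cluster 3 (peak Plan E at position 2): ranking walks positions 2-3-1-4-5, expanding outward from the peak — single-peaked.
Cluster 4 (peak Proposal Green at position 3): ranking walks positions 3-2-1-4-5, expanding outward from the peak — single-peaked.
Cluster 5: ranking walks positions 5-1-2-3-4; Option III is ranked above Measure 3 even though Measure 3 lies between Option III and the peak Option IV on the axis — preferences dip and rise again. Not single-peaked.
Cluster 6: ranking walks positions 2-5-1-4-3; Option IV is ranked above Proposal Green even though Proposal Green lies between Option IV and the peak Plan E on the axis — preferences dip and rise again. Not single-peaked.
Cluster 5 violates single-peakedness, so the profile is not single-peaked on this axis.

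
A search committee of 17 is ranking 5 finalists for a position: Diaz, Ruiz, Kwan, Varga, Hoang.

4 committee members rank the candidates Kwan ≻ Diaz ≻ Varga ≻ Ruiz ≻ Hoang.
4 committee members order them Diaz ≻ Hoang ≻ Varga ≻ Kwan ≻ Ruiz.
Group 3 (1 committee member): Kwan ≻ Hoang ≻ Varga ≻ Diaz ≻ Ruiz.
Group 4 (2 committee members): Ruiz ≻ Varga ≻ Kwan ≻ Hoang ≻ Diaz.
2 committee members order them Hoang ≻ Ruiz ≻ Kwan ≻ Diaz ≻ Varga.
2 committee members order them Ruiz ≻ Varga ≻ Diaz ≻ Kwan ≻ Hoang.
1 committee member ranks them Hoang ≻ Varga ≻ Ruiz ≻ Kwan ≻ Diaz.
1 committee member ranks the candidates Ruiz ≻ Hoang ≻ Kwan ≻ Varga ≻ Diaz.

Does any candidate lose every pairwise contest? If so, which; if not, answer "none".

Head-to-head results (17 committee members):
Diaz vs Ruiz: Diaz wins 9–8.
Diaz vs Kwan: Kwan, 11–6.
Diaz vs Varga: Diaz wins 10–7.
Diaz–Hoang: Diaz 10–7.
Ruiz–Kwan: Kwan 9–8.
Ruiz–Varga: Varga 10–7.
Ruiz vs Hoang: Ruiz, 9–8.
Kwan vs Varga: 8 to 9, Varga.
Kwan–Hoang: Kwan 9–8.
Varga vs Hoang: Hoang, 9–8.
Each candidate has at least one pairwise win (Diaz beats Ruiz; Ruiz beats Hoang; Kwan beats Diaz; Varga beats Ruiz; Hoang beats Varga) — no Condorcet loser.

none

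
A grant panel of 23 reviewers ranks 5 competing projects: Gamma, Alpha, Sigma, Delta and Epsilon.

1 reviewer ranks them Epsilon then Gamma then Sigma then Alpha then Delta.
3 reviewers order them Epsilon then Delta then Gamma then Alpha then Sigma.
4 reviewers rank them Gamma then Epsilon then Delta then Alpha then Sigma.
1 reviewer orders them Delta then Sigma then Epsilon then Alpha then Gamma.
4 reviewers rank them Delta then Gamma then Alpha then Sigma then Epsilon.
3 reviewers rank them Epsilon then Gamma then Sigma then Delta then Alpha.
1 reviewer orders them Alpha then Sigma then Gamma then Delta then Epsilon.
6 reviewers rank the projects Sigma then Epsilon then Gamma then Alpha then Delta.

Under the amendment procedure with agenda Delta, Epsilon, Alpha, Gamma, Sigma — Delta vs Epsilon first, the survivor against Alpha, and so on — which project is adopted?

Round 1: Delta vs Epsilon — 6–17, Epsilon advances.
Round 2: Epsilon vs Alpha — 18–5, Epsilon advances.
Round 3: Epsilon vs Gamma — 14–9, Epsilon advances.
Round 4: Epsilon vs Sigma — 11–12, Sigma advances.
Sigma survives the agenda.

Sigma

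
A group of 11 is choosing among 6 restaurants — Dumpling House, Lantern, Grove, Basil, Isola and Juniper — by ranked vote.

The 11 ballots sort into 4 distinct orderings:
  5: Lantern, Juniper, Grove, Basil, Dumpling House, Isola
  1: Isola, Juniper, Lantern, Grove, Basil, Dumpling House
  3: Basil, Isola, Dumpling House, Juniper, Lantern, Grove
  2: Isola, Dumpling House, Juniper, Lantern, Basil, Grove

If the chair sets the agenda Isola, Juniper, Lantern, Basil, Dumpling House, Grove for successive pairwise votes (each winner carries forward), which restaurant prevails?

Round 1: Isola vs Juniper — 6–5, Isola advances.
Round 2: Isola vs Lantern — 6–5, Isola advances.
Round 3: Isola vs Basil — 3–8, Basil advances.
Round 4: Basil vs Dumpling House — 9–2, Basil advances.
Round 5: Basil vs Grove — 5–6, Grove advances.
Grove survives the agenda.

Grove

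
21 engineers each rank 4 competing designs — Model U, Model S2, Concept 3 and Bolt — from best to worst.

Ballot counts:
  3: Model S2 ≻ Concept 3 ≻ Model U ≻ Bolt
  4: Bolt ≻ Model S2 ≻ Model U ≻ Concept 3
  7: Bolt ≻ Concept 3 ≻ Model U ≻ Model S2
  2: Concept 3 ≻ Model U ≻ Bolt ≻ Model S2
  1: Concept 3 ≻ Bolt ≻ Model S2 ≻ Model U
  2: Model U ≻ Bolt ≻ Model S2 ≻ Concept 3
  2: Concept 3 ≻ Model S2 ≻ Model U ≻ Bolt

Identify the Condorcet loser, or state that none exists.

Head-to-head results (21 engineers):
Model U vs Model S2: 11 to 10, Model U.
Model U–Concept 3: Concept 3 15–6.
Model U vs Bolt: 3+2+2+2 = 9 for Model U, 12 for Bolt — Bolt by 12–9.
Model S2–Concept 3: Concept 3 12–9.
Model S2 vs Bolt: Model S2 preferred on 3+2 = 5 ballots; Bolt wins 16–5.
Concept 3 vs Bolt: Concept 3 is ranked higher on 3+2+1+2 = 8 ballots, Bolt on 13. Bolt wins 13–8.
Model S2 is beaten in every head-to-head and is the Condorcet loser.

Model S2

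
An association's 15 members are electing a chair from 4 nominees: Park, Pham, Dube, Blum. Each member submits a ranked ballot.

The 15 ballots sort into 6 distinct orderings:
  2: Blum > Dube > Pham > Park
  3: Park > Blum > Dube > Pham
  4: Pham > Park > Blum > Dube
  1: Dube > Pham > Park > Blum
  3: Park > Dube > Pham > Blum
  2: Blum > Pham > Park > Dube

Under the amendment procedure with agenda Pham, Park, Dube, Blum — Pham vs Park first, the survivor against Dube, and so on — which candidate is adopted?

Round 1: Pham vs Park — 9–6, Pham advances.
Round 2: Pham vs Dube — 6–9, Dube advances.
Round 3: Dube vs Blum — 4–11, Blum advances.
Blum survives the agenda.

Blum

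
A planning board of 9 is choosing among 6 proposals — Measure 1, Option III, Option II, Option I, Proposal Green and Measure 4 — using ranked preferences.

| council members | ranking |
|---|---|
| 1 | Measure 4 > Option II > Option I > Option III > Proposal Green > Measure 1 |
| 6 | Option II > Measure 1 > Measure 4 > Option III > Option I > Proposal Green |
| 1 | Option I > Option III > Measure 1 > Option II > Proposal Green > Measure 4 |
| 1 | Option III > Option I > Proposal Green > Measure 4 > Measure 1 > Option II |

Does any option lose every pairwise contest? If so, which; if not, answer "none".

Proposal Green

Pairwise majorities:
Measure 1–Option III: Measure 1 6–3.
Measure 1 vs Option II: Option II, 7–2.
Measure 1 vs Option I: 6 for Measure 1, 3 for Option I — Measure 1 by 6–3.
Measure 1 vs Proposal Green: Measure 1 wins 7–2.
Measure 1 vs Measure 4: Measure 1, 7–2.
Option III vs Option II: Option II wins 7–2.
Option III vs Option I: Option III wins 7–2.
Option III vs Proposal Green: Option III wins 9–0.
Option III–Measure 4: Measure 4 7–2.
Option II–Option I: Option II 7–2.
Option II vs Proposal Green: 8 to 1, Option II.
Option II vs Measure 4: 6+1 = 7 for Option II, 2 for Measure 4 — Option II by 7–2.
Option I vs Proposal Green: 1+6+1+1 = 9 for Option I, 0 for Proposal Green — Option I by 9–0.
Option I vs Measure 4: Option I preferred on 1+1 = 2 ballots; Measure 4 wins 7–2.
Proposal Green vs Measure 4: Measure 4, 7–2.
Proposal Green is beaten in every head-to-head and is the Condorcet loser.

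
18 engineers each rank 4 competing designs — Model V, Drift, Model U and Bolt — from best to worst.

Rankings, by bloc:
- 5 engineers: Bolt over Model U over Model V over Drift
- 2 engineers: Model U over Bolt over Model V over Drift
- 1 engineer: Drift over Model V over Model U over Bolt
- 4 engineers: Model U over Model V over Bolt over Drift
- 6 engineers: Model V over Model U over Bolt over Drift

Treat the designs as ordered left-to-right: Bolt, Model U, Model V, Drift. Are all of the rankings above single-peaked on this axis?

Axis positions: Bolt=1, Model U=2, Model V=3, Drift=4.
Bloc 1 (peak Bolt at position 1): ranking walks positions 1-2-3-4, expanding outward from the peak — single-peaked.
Bloc 2 (peak Model U at position 2): ranking walks positions 2-1-3-4, expanding outward from the peak — single-peaked.
Bloc 3 (peak Drift at position 4): ranking walks positions 4-3-2-1, expanding outward from the peak — single-peaked.
Bloc 4 (peak Model U at position 2): ranking walks positions 2-3-1-4, expanding outward from the peak — single-peaked.
Bloc 5 (peak Model V at position 3): ranking walks positions 3-2-1-4, expanding outward from the peak — single-peaked.
Every ranking is single-peaked on this axis.

yes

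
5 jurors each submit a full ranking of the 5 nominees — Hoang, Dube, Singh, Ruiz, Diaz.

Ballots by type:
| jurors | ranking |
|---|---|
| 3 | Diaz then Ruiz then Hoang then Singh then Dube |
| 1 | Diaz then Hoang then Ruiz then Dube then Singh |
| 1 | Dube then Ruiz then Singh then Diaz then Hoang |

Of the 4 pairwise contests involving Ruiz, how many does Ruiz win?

Ruiz against each rival (5 jurors):
Ruiz vs Hoang: Ruiz preferred on 3+1 = 4 ballots; Ruiz wins 4–1.
Ruiz–Dube: Ruiz 4–1.
Ruiz vs Singh: Ruiz is ranked higher on 3+1+1 = 5 ballots, Singh on 0. Ruiz wins 5–0.
Ruiz vs Diaz: 1 to 4, Diaz.
Ruiz beats Hoang, Dube, Singh; loses to Diaz — 3 pairwise wins.

3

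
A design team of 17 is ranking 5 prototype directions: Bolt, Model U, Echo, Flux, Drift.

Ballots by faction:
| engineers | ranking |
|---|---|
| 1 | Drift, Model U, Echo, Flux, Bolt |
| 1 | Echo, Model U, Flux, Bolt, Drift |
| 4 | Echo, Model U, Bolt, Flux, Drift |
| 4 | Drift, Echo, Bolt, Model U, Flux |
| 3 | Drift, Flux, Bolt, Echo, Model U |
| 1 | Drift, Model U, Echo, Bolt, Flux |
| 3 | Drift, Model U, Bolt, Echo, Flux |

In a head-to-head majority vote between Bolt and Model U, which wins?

Model U

Ballots ranking Bolt above Model U: 4 + 3 = 7.
Ballots ranking Model U above Bolt: 17 − 7 = 10.
Model U wins the head-to-head 10–7.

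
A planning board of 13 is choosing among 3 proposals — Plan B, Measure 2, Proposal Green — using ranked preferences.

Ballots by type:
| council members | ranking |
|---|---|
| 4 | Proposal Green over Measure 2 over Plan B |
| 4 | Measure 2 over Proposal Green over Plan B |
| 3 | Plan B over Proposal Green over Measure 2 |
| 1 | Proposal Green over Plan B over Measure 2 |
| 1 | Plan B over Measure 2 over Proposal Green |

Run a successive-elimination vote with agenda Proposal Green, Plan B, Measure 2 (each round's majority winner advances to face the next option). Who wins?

Round 1: Proposal Green vs Plan B — 9–4, Proposal Green advances.
Round 2: Proposal Green vs Measure 2 — 8–5, Proposal Green advances.
Proposal Green survives the agenda.

Proposal Green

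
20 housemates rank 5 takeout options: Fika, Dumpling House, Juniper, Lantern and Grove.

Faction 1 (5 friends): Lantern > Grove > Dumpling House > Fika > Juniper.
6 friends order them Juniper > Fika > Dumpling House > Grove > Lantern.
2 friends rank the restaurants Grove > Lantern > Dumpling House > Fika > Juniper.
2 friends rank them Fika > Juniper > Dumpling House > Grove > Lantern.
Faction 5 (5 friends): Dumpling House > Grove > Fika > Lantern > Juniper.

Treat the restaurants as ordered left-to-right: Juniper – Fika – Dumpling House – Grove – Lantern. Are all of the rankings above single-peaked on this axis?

yes

Axis positions: Juniper=1, Fika=2, Dumpling House=3, Grove=4, Lantern=5.
Faction 1 (peak Lantern at position 5): ranking walks positions 5-4-3-2-1, expanding outward from the peak — single-peaked.
Faction 2 (peak Juniper at position 1): ranking walks positions 1-2-3-4-5, expanding outward from the peak — single-peaked.
Faction 3 (peak Grove at position 4): ranking walks positions 4-5-3-2-1, expanding outward from the peak — single-peaked.
Faction 4 (peak Fika at position 2): ranking walks positions 2-1-3-4-5, expanding outward from the peak — single-peaked.
Faction 5 (peak Dumpling House at position 3): ranking walks positions 3-4-2-5-1, expanding outward from the peak — single-peaked.
Every ranking is single-peaked on this axis.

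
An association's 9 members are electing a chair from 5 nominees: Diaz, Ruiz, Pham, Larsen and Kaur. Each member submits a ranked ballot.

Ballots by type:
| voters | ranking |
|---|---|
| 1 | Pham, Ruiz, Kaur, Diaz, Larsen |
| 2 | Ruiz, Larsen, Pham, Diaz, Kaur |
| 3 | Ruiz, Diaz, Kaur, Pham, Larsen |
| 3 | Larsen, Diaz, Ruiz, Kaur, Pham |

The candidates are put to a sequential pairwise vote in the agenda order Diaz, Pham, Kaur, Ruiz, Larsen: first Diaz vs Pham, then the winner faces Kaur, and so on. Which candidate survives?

Round 1: Diaz vs Pham — 6–3, Diaz advances.
Round 2: Diaz vs Kaur — 8–1, Diaz advances.
Round 3: Diaz vs Ruiz — 3–6, Ruiz advances.
Round 4: Ruiz vs Larsen — 6–3, Ruiz advances.
The agenda winner is Ruiz.

Ruiz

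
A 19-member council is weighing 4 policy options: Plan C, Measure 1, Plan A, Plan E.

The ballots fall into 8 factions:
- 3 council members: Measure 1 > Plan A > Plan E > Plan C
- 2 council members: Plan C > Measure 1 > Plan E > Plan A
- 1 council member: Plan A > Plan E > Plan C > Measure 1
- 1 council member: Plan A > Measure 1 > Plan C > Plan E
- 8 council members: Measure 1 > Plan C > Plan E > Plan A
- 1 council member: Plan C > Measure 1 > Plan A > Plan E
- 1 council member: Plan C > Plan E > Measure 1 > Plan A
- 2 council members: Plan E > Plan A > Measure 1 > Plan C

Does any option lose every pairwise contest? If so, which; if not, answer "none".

Head-to-head results (19 council members):
Plan C vs Measure 1: Measure 1, 14–5.
Plan C–Plan A: Plan C 12–7.
Plan C vs Plan E: Plan C preferred on 2+1+8+1+1 = 13 ballots; Plan C wins 13–6.
Measure 1 vs Plan A: Measure 1 is ranked higher on 3+2+8+1+1 = 15 ballots, Plan A on 4. Measure 1 wins 15–4.
Measure 1 vs Plan E: Measure 1 preferred on 3+2+1+8+1 = 15 ballots; Measure 1 wins 15–4.
Plan A–Plan E: Plan E 13–6.
Only Plan A has no wins; Plan A is the Condorcet loser.

Plan A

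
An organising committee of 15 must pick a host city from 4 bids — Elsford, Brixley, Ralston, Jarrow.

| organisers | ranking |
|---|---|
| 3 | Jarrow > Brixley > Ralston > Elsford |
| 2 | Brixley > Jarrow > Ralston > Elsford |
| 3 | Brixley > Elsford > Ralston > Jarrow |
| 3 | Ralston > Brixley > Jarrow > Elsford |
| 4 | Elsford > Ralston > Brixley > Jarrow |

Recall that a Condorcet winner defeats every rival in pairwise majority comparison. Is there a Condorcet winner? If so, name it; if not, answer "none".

Check each pair by majority over 15 ballots:
Elsford vs Brixley: Brixley, 11–4.
Elsford vs Ralston: Elsford preferred on 3+4 = 7 ballots; Ralston wins 8–7.
Elsford vs Jarrow: Elsford is ranked higher on 3+4 = 7 ballots, Jarrow on 8. Jarrow wins 8–7.
Brixley–Ralston: Brixley 8–7.
Brixley vs Jarrow: Brixley, 12–3.
Ralston vs Jarrow: Ralston, 10–5.
Brixley wins every pairwise contest, so Brixley is the Condorcet winner.

Brixley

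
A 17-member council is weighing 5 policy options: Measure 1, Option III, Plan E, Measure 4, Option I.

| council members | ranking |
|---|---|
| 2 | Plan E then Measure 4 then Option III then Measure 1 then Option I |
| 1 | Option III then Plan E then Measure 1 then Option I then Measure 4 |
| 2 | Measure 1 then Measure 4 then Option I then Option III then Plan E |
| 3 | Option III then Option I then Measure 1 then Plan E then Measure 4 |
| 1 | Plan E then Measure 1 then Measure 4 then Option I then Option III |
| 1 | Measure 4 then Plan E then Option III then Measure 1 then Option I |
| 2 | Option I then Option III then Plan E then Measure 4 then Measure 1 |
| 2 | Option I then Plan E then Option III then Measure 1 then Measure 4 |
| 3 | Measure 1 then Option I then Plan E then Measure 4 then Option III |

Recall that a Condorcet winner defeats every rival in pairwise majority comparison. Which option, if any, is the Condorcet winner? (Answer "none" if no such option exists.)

none

Head-to-head results (17 council members):
Measure 1 vs Option III: Measure 1 is ranked higher on 2+1+3 = 6 ballots, Option III on 11. Option III wins 11–6.
Measure 1 vs Plan E: Plan E wins 9–8.
Measure 1 vs Measure 4: Measure 1 is ranked higher on 1+2+3+1+2+3 = 12 ballots, Measure 4 on 5. Measure 1 wins 12–5.
Measure 1 vs Option I: 10 to 7, Measure 1.
Option III vs Plan E: Option III preferred on 1+2+3+2 = 8 ballots; Plan E wins 9–8.
Option III vs Measure 4: Option III is ranked higher on 1+3+2+2 = 8 ballots, Measure 4 on 9. Measure 4 wins 9–8.
Option III vs Option I: Option I wins 10–7.
Plan E vs Measure 4: Plan E, 14–3.
Plan E vs Option I: Plan E preferred on 2+1+1+1 = 5 ballots; Option I wins 12–5.
Measure 4 vs Option I: Option I wins 11–6.
Every option loses at least once (Measure 1 loses to Option III; Option III loses to Plan E; Plan E loses to Option I; Measure 4 loses to Measure 1; Option I loses to Measure 1). The majority relation contains the cycle Measure 1 → Measure 4 → Option III → Measure 1, so there is no Condorcet winner.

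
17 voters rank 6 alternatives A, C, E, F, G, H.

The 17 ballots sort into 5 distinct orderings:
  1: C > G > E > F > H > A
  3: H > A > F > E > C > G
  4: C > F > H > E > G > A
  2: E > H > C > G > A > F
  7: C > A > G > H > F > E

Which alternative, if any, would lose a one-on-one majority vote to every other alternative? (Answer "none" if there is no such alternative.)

none

Head-to-head results (17 voters):
A vs C: C wins 14–3.
A vs E: A, 10–7.
A vs F: A, 12–5.
A vs G: 3+7 = 10 for A, 7 for G — A by 10–7.
A vs H: H wins 10–7.
C vs E: 12 to 5, C.
C vs F: 1+4+2+7 = 14 for C, 3 for F — C by 14–3.
C vs G: 1+3+4+2+7 = 17 for C, 0 for G — C by 17–0.
C vs H: C is ranked higher on 1+4+7 = 12 ballots, H on 5. C wins 12–5.
E vs F: F, 14–3.
E vs G: E wins 9–8.
E vs H: 3 to 14, H.
F vs G: G wins 10–7.
F vs H: H, 12–5.
G–H: H 9–8.
Every alternative wins at least one matchup (A beats E; C beats A; E beats G; F beats E; G beats F; H beats A), so there is no Condorcet loser.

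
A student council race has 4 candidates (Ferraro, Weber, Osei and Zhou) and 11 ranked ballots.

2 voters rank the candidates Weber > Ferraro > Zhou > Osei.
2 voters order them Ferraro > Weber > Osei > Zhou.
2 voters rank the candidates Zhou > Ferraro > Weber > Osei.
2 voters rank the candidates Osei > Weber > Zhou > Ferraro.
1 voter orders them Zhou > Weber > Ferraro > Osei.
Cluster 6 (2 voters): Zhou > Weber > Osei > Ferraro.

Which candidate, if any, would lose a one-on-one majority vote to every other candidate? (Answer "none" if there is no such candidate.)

Osei

Head-to-head results (11 voters):
Ferraro vs Weber: Ferraro preferred on 2+2 = 4 ballots; Weber wins 7–4.
Ferraro vs Osei: Ferraro is ranked higher on 2+2+2+1 = 7 ballots, Osei on 4. Ferraro wins 7–4.
Ferraro vs Zhou: 4 to 7, Zhou.
Weber vs Osei: Weber wins 9–2.
Weber vs Zhou: Weber is ranked higher on 2+2+2 = 6 ballots, Zhou on 5. Weber wins 6–5.
Osei vs Zhou: 4 to 7, Zhou.
Osei is beaten in every head-to-head and is the Condorcet loser.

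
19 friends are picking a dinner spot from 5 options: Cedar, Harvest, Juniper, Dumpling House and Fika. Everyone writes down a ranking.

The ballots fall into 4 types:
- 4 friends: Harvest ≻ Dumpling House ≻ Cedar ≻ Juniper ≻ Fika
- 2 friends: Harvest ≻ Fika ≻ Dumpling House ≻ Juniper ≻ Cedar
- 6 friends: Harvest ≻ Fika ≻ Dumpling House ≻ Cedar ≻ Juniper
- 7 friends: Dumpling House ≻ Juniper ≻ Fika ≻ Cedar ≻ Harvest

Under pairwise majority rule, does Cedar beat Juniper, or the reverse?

Ballots ranking Cedar above Juniper: 4 + 6 = 10.
Ballots ranking Juniper above Cedar: 19 − 10 = 9.
Cedar wins the head-to-head 10–9.

Cedar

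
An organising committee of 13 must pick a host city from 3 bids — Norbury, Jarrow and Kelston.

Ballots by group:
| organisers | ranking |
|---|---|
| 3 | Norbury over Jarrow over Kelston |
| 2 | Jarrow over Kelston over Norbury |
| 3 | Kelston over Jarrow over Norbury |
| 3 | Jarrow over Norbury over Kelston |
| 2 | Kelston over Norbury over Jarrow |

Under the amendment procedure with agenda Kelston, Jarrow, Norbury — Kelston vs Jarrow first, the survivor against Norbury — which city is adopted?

Jarrow

Round 1: Kelston vs Jarrow — 5–8, Jarrow advances.
Round 2: Jarrow vs Norbury — 8–5, Jarrow advances.
The agenda winner is Jarrow.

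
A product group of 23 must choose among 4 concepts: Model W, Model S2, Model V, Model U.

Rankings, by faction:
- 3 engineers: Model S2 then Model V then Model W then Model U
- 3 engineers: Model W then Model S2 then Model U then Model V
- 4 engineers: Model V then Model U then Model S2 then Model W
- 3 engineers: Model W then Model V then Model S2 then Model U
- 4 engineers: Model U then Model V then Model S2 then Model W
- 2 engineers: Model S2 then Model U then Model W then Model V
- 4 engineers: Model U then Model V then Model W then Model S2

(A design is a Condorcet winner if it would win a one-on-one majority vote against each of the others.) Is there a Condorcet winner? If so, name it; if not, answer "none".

Check each pair by majority over 23 ballots:
Model W vs Model S2: Model S2 wins 13–10.
Model W vs Model V: Model V wins 15–8.
Model W–Model U: Model U 14–9.
Model S2–Model V: Model V 15–8.
Model S2 vs Model U: Model U wins 12–11.
Model V vs Model U: Model U wins 13–10.
Only Model U has no losses; Model U is the Condorcet winner.

Model U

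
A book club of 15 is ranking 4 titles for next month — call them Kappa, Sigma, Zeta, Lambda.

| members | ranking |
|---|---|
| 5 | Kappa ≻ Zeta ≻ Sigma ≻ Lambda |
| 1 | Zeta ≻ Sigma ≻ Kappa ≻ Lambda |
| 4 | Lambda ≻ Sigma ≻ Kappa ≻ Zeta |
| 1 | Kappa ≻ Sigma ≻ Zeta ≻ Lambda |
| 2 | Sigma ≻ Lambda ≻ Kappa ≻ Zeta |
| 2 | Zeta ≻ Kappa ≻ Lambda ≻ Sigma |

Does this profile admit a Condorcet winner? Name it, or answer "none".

Kappa

Head-to-head results (15 members):
Kappa vs Sigma: Kappa, 8–7.
Kappa–Zeta: Kappa 12–3.
Kappa vs Lambda: Kappa wins 9–6.
Sigma vs Zeta: Zeta wins 8–7.
Sigma vs Lambda: Sigma wins 9–6.
Zeta vs Lambda: Zeta, 9–6.
Kappa beats each of Sigma, Zeta, Lambda — Kappa is the Condorcet winner.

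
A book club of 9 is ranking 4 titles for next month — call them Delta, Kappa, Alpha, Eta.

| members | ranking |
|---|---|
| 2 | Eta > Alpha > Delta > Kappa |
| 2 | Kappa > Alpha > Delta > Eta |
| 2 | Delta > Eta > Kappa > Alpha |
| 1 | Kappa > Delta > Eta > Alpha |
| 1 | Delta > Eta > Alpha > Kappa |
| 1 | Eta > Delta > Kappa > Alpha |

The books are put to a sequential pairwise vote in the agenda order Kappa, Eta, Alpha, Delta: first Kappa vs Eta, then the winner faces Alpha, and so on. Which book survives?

Delta

Round 1: Kappa vs Eta — 3–6, Eta advances.
Round 2: Eta vs Alpha — 7–2, Eta advances.
Round 3: Eta vs Delta — 3–6, Delta advances.
The agenda winner is Delta.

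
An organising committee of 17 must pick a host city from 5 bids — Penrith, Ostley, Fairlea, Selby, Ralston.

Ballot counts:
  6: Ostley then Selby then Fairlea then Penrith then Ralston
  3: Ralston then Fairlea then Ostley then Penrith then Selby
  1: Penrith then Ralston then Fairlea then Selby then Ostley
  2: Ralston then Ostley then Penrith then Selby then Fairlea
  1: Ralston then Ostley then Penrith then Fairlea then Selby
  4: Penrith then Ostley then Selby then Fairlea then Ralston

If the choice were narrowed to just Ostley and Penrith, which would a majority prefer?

Ostley

Ballots ranking Ostley above Penrith: 6 + 3 + 2 + 1 = 12.
Ballots ranking Penrith above Ostley: 17 − 12 = 5.
Ostley wins the head-to-head 12–5.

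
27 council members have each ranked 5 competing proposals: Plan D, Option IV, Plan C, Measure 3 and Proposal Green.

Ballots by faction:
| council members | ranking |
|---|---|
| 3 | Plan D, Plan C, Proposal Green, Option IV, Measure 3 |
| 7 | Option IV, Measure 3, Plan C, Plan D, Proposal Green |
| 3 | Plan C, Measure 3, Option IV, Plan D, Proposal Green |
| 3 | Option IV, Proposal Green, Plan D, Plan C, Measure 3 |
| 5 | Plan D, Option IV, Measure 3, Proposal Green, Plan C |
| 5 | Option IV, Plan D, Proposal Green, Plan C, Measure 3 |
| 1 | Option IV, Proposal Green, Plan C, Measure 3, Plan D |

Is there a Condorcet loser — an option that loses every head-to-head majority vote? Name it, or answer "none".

Pairwise majorities:
Plan D vs Option IV: Plan D preferred on 3+5 = 8 ballots; Option IV wins 19–8.
Plan D vs Plan C: Plan D, 16–11.
Plan D–Measure 3: Plan D 16–11.
Plan D vs Proposal Green: Plan D, 23–4.
Option IV vs Plan C: Option IV is ranked higher on 7+3+5+5+1 = 21 ballots, Plan C on 6. Option IV wins 21–6.
Option IV vs Measure 3: Option IV preferred on 3+7+3+5+5+1 = 24 ballots; Option IV wins 24–3.
Option IV vs Proposal Green: Option IV preferred on 7+3+3+5+5+1 = 24 ballots; Option IV wins 24–3.
Plan C vs Measure 3: 3+3+3+5+1 = 15 for Plan C, 12 for Measure 3 — Plan C by 15–12.
Plan C vs Proposal Green: Proposal Green, 14–13.
Measure 3–Proposal Green: Measure 3 15–12.
No option is winless: Plan D beats Plan C; Option IV beats Plan D; Plan C beats Measure 3; Measure 3 beats Proposal Green; Proposal Green beats Plan C. There is no Condorcet loser.

none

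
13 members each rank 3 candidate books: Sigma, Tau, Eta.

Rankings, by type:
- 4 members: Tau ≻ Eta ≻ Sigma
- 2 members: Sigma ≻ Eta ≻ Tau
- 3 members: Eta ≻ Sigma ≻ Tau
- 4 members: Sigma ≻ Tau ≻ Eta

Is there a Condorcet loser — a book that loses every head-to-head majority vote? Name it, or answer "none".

none

Head-to-head results (13 members):
Sigma–Tau: Sigma 9–4.
Sigma–Eta: Eta 7–6.
Tau vs Eta: 4+4 = 8 for Tau, 5 for Eta — Tau by 8–5.
Each book has at least one pairwise win (Sigma beats Tau; Tau beats Eta; Eta beats Sigma) — no Condorcet loser.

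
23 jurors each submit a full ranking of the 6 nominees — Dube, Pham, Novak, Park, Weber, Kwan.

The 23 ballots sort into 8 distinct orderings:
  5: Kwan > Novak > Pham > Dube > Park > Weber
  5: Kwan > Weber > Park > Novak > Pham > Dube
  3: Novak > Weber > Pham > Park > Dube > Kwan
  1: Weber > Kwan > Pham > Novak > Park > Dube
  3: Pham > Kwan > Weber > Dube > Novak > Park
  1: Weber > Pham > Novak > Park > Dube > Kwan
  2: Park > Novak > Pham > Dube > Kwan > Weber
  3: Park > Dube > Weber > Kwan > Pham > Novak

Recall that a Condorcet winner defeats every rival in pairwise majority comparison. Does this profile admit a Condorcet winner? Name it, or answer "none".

Kwan

Pairwise majorities:
Dube vs Pham: Pham, 20–3.
Dube vs Novak: Novak, 17–6.
Dube vs Park: Park, 15–8.
Dube–Weber: Weber 13–10.
Dube vs Kwan: Kwan wins 14–9.
Pham vs Novak: Novak wins 15–8.
Pham vs Park: 5+3+1+3+1 = 13 for Pham, 10 for Park — Pham by 13–10.
Pham vs Weber: Pham preferred on 5+3+2 = 10 ballots; Weber wins 13–10.
Pham vs Kwan: 9 to 14, Kwan.
Novak vs Park: 5+3+1+3+1 = 13 for Novak, 10 for Park — Novak by 13–10.
Novak vs Weber: Novak preferred on 5+3+2 = 10 ballots; Weber wins 13–10.
Novak vs Kwan: 3+1+2 = 6 for Novak, 17 for Kwan — Kwan by 17–6.
Park vs Weber: Weber, 13–10.
Park–Kwan: Kwan 14–9.
Weber vs Kwan: Kwan wins 15–8.
Only Kwan has no losses; Kwan is the Condorcet winner.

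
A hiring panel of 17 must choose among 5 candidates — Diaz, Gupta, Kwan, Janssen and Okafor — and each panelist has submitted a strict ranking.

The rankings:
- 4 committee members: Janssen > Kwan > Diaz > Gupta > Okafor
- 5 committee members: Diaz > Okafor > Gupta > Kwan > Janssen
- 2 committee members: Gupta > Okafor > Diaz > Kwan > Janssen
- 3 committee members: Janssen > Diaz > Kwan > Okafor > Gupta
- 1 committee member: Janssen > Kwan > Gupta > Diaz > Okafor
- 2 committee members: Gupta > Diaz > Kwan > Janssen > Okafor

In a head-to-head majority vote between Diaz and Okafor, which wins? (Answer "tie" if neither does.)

Diaz

Ballots ranking Diaz above Okafor: 4 + 5 + 3 + 1 + 2 = 15.
Ballots ranking Okafor above Diaz: 17 − 15 = 2.
Diaz wins the head-to-head 15–2.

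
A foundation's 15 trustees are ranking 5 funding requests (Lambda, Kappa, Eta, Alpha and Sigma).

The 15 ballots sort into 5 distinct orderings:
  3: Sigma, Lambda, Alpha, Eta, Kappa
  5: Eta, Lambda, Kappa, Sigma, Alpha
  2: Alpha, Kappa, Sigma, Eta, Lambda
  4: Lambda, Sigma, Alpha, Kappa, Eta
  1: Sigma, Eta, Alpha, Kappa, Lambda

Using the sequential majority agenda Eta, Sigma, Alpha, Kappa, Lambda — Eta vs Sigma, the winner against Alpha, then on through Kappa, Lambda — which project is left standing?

Lambda

Round 1: Eta vs Sigma — 5–10, Sigma advances.
Round 2: Sigma vs Alpha — 13–2, Sigma advances.
Round 3: Sigma vs Kappa — 8–7, Sigma advances.
Round 4: Sigma vs Lambda — 6–9, Lambda advances.
Lambda survives the agenda.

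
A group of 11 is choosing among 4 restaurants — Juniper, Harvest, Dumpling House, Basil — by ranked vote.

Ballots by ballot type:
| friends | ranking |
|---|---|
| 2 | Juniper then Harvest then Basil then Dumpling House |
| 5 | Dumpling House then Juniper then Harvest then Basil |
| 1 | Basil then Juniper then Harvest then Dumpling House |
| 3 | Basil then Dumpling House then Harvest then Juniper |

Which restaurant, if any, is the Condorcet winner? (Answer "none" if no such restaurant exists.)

Pairwise majorities:
Juniper vs Harvest: Juniper is ranked higher on 2+5+1 = 8 ballots, Harvest on 3. Juniper wins 8–3.
Juniper vs Dumpling House: Juniper preferred on 2+1 = 3 ballots; Dumpling House wins 8–3.
Juniper vs Basil: 2+5 = 7 for Juniper, 4 for Basil — Juniper by 7–4.
Harvest vs Dumpling House: Harvest preferred on 2+1 = 3 ballots; Dumpling House wins 8–3.
Harvest vs Basil: 2+5 = 7 for Harvest, 4 for Basil — Harvest by 7–4.
Dumpling House vs Basil: Dumpling House preferred on 5 ballots; Basil wins 6–5.
No restaurant is unbeaten: Juniper loses to Dumpling House; Harvest loses to Juniper; Dumpling House loses to Basil; Basil loses to Juniper. In particular Juniper beats Basil beats Dumpling House beats Juniper is a majority cycle — no Condorcet winner exists.

none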